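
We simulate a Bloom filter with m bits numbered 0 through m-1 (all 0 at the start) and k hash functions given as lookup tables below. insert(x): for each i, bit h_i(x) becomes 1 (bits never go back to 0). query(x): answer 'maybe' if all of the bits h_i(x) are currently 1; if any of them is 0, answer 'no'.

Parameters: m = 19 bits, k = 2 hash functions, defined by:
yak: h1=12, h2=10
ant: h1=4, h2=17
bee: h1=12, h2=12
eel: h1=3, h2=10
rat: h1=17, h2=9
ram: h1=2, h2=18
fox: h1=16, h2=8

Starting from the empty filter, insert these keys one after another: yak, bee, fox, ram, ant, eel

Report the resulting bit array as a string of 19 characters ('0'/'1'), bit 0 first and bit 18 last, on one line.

Start: bits=0000000000000000000
After insert 'yak': sets bits 10 12 -> bits=0000000000101000000
After insert 'bee': sets bits 12 -> bits=0000000000101000000
After insert 'fox': sets bits 8 16 -> bits=0000000010101000100
After insert 'ram': sets bits 2 18 -> bits=0010000010101000101
After insert 'ant': sets bits 4 17 -> bits=0010100010101000111
After insert 'eel': sets bits 3 10 -> bits=0011100010101000111

Answer: 0011100010101000111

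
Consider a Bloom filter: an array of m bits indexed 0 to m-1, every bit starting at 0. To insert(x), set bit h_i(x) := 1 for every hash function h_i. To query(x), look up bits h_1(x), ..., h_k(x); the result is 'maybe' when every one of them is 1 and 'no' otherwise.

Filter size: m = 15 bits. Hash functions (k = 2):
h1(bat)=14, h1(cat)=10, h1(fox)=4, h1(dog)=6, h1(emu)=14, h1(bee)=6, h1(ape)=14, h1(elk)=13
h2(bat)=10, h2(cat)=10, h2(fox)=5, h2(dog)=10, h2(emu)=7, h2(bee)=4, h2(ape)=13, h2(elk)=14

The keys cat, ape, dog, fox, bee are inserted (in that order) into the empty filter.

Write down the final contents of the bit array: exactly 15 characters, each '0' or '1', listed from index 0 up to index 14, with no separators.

Answer: 000011100010011

Derivation:
Start: bits=000000000000000
After insert 'cat': sets bits 10 -> bits=000000000010000
After insert 'ape': sets bits 13 14 -> bits=000000000010011
After insert 'dog': sets bits 6 10 -> bits=000000100010011
After insert 'fox': sets bits 4 5 -> bits=000011100010011
After insert 'bee': sets bits 4 6 -> bits=000011100010011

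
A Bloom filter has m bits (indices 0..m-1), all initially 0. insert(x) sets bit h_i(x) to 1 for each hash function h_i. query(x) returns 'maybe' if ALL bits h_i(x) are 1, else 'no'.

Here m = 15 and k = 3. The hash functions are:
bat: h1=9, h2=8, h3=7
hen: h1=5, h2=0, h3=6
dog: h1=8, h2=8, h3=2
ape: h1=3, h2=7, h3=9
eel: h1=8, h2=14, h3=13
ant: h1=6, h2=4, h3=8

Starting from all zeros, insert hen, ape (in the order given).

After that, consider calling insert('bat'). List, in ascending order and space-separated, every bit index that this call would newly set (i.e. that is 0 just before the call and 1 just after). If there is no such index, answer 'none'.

Start: bits=000000000000000
After insert 'hen': sets bits 0 5 6 -> bits=100001100000000
After insert 'ape': sets bits 3 7 9 -> bits=100101110100000
insert 'bat' would touch bits 7 8 9; currently bit7=1, bit8=0, bit9=1
Bits that are 0 among those (would change 0->1): 8

Answer: 8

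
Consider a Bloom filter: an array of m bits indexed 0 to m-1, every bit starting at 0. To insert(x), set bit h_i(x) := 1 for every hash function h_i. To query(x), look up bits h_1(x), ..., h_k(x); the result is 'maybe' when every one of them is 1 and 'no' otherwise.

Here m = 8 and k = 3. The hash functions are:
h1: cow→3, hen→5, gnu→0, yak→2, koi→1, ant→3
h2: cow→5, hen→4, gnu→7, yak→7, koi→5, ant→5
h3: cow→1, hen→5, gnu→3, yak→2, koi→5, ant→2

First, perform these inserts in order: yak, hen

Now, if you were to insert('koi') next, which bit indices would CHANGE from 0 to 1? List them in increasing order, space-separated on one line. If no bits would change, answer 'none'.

Answer: 1

Derivation:
Start: bits=00000000
After insert 'yak': sets bits 2 7 -> bits=00100001
After insert 'hen': sets bits 4 5 -> bits=00101101
insert 'koi' would touch bits 1 5; currently bit1=0, bit5=1
Bits that are 0 among those (would change 0->1): 1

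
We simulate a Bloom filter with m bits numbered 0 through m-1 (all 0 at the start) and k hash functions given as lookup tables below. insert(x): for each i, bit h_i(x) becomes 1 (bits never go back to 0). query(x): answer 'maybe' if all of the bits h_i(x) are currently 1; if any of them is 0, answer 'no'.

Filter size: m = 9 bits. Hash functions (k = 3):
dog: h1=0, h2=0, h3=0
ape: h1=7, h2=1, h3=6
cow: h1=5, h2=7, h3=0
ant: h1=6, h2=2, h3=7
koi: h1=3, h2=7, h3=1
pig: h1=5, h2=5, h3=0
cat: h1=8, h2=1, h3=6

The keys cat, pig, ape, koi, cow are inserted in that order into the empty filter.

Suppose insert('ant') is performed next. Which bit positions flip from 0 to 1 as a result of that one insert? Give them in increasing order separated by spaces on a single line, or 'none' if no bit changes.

Answer: 2

Derivation:
Start: bits=000000000
After insert 'cat': sets bits 1 6 8 -> bits=010000101
After insert 'pig': sets bits 0 5 -> bits=110001101
After insert 'ape': sets bits 1 6 7 -> bits=110001111
After insert 'koi': sets bits 1 3 7 -> bits=110101111
After insert 'cow': sets bits 0 5 7 -> bits=110101111
insert 'ant' would touch bits 2 6 7; currently bit2=0, bit6=1, bit7=1
Bits that are 0 among those (would change 0->1): 2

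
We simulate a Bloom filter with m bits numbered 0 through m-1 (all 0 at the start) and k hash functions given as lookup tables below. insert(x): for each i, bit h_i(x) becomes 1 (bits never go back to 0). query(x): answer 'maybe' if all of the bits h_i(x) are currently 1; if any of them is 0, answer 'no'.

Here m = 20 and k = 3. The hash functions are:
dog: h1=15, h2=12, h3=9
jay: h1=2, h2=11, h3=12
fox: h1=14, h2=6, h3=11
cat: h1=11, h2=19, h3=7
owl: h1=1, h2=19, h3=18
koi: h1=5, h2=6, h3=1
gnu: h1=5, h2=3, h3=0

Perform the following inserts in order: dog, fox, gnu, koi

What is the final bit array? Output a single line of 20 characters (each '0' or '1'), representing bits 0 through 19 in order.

Answer: 11010110010110110000

Derivation:
Start: bits=00000000000000000000
After insert 'dog': sets bits 9 12 15 -> bits=00000000010010010000
After insert 'fox': sets bits 6 11 14 -> bits=00000010010110110000
After insert 'gnu': sets bits 0 3 5 -> bits=10010110010110110000
After insert 'koi': sets bits 1 5 6 -> bits=11010110010110110000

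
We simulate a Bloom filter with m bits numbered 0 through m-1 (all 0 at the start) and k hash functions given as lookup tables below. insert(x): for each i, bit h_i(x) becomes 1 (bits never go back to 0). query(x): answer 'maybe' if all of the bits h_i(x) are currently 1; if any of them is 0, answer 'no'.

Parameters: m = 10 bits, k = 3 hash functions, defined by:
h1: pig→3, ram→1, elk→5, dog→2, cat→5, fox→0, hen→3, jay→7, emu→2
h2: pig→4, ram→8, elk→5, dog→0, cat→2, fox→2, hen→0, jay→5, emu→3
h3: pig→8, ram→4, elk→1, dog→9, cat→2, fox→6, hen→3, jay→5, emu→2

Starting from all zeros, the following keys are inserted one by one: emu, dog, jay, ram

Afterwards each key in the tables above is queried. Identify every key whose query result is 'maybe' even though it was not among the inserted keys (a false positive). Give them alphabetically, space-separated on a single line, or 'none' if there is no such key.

Answer: cat elk hen pig

Derivation:
Start: bits=0000000000
After insert 'emu': sets bits 2 3 -> bits=0011000000
After insert 'dog': sets bits 0 2 9 -> bits=1011000001
After insert 'jay': sets bits 5 7 -> bits=1011010101
After insert 'ram': sets bits 1 4 8 -> bits=1111110111
Not inserted: cat elk fox hen pig — query each against bits=1111110111:
query cat: checks bit2=1, bit5=1 (all 1) -> maybe => FALSE POSITIVE
query elk: checks bit1=1, bit5=1 (all 1) -> maybe => FALSE POSITIVE
query fox: checks bit0=1, bit2=1, bit6=0 (has a 0) -> no => not a false positive
query hen: checks bit0=1, bit3=1 (all 1) -> maybe => FALSE POSITIVE
query pig: checks bit3=1, bit4=1, bit8=1 (all 1) -> maybe => FALSE POSITIVE
False positives (alphabetical): cat elk hen pig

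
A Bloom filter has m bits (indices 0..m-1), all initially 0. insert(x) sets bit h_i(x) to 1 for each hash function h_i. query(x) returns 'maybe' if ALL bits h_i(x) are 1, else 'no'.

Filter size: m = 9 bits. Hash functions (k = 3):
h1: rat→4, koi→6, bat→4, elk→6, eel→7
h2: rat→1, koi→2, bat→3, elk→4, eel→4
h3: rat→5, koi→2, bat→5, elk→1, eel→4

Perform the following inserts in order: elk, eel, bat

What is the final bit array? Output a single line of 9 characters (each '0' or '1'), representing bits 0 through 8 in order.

Answer: 010111110

Derivation:
Start: bits=000000000
After insert 'elk': sets bits 1 4 6 -> bits=010010100
After insert 'eel': sets bits 4 7 -> bits=010010110
After insert 'bat': sets bits 3 4 5 -> bits=010111110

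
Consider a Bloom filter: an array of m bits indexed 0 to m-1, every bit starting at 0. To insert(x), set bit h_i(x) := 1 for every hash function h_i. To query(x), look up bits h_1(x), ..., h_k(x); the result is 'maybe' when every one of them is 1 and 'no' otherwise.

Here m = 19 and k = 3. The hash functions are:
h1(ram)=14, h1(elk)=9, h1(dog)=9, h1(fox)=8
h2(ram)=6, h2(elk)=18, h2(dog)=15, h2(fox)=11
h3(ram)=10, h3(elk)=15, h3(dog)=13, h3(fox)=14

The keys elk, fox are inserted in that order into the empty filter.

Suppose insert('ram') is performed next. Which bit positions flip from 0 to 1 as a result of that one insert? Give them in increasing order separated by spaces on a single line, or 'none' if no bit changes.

Start: bits=0000000000000000000
After insert 'elk': sets bits 9 15 18 -> bits=0000000001000001001
After insert 'fox': sets bits 8 11 14 -> bits=0000000011010011001
insert 'ram' would touch bits 6 10 14; currently bit6=0, bit10=0, bit14=1
Bits that are 0 among those (would change 0->1): 6 10

Answer: 6 10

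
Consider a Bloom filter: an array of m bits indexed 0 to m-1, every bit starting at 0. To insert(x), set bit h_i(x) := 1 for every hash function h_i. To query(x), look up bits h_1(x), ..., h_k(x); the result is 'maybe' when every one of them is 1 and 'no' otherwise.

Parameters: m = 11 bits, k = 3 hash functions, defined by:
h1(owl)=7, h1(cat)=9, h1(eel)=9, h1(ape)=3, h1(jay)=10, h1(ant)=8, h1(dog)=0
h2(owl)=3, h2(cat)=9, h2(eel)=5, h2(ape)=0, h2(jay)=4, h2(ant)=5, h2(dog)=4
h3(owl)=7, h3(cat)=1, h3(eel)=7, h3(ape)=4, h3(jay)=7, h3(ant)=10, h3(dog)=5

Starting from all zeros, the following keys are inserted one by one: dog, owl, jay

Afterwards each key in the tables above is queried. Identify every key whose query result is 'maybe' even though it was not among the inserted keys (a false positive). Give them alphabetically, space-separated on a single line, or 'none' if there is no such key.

Start: bits=00000000000
After insert 'dog': sets bits 0 4 5 -> bits=10001100000
After insert 'owl': sets bits 3 7 -> bits=10011101000
After insert 'jay': sets bits 4 7 10 -> bits=10011101001
Not inserted: ant ape cat eel — query each against bits=10011101001:
query ant: checks bit5=1, bit8=0, bit10=1 (has a 0) -> no => not a false positive
query ape: checks bit0=1, bit3=1, bit4=1 (all 1) -> maybe => FALSE POSITIVE
query cat: checks bit1=0, bit9=0 (has a 0) -> no => not a false positive
query eel: checks bit5=1, bit7=1, bit9=0 (has a 0) -> no => not a false positive
False positives (alphabetical): ape

Answer: ape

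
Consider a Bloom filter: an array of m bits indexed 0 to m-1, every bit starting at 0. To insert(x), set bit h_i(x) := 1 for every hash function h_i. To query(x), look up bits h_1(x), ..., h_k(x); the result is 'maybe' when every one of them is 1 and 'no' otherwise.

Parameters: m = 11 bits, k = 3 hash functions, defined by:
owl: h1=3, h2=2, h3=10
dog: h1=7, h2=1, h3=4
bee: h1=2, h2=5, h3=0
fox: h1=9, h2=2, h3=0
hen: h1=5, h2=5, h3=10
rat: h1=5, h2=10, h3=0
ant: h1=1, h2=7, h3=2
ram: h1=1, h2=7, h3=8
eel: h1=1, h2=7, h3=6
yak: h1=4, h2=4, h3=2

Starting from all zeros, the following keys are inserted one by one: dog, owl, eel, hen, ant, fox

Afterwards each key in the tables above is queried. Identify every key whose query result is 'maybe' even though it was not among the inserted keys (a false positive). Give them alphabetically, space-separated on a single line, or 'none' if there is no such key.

Answer: bee rat yak

Derivation:
Start: bits=00000000000
After insert 'dog': sets bits 1 4 7 -> bits=01001001000
After insert 'owl': sets bits 2 3 10 -> bits=01111001001
After insert 'eel': sets bits 1 6 7 -> bits=01111011001
After insert 'hen': sets bits 5 10 -> bits=01111111001
After insert 'ant': sets bits 1 2 7 -> bits=01111111001
After insert 'fox': sets bits 0 2 9 -> bits=11111111011
Not inserted: bee ram rat yak — query each against bits=11111111011:
query bee: checks bit0=1, bit2=1, bit5=1 (all 1) -> maybe => FALSE POSITIVE
query ram: checks bit1=1, bit7=1, bit8=0 (has a 0) -> no => not a false positive
query rat: checks bit0=1, bit5=1, bit10=1 (all 1) -> maybe => FALSE POSITIVE
query yak: checks bit2=1, bit4=1 (all 1) -> maybe => FALSE POSITIVE
False positives (alphabetical): bee rat yak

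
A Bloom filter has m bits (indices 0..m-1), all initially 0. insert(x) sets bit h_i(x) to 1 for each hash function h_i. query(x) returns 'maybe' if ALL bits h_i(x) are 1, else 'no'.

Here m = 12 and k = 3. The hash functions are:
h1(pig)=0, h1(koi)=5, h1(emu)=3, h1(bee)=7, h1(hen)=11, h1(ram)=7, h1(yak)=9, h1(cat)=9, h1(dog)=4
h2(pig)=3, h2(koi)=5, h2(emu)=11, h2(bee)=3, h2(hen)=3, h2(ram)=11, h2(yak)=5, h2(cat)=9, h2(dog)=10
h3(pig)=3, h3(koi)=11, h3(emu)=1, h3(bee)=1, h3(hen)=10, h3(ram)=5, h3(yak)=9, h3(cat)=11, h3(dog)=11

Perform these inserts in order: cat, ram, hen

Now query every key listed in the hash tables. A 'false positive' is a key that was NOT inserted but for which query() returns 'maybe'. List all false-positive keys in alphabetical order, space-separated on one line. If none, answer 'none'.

Start: bits=000000000000
After insert 'cat': sets bits 9 11 -> bits=000000000101
After insert 'ram': sets bits 5 7 11 -> bits=000001010101
After insert 'hen': sets bits 3 10 11 -> bits=000101010111
Not inserted: bee dog emu koi pig yak — query each against bits=000101010111:
query bee: checks bit1=0, bit3=1, bit7=1 (has a 0) -> no => not a false positive
query dog: checks bit4=0, bit10=1, bit11=1 (has a 0) -> no => not a false positive
query emu: checks bit1=0, bit3=1, bit11=1 (has a 0) -> no => not a false positive
query koi: checks bit5=1, bit11=1 (all 1) -> maybe => FALSE POSITIVE
query pig: checks bit0=0, bit3=1 (has a 0) -> no => not a false positive
query yak: checks bit5=1, bit9=1 (all 1) -> maybe => FALSE POSITIVE
False positives (alphabetical): koi yak

Answer: koi yak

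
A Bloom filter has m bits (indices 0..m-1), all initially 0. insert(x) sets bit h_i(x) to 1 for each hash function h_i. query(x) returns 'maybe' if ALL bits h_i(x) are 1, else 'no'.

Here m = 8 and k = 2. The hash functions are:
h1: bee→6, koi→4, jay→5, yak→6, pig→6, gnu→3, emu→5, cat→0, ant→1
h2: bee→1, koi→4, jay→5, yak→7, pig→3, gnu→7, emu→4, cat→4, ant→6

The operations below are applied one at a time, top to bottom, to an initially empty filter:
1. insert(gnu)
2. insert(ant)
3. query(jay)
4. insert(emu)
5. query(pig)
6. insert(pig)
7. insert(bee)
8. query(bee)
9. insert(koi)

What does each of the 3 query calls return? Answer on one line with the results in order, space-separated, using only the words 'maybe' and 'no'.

Start: bits=00000000
Op 1: insert gnu -> sets bits 3 7 -> bits=00010001
Op 2: insert ant -> sets bits 1 6 -> bits=01010011
Op 3: query jay -> checks bit5=0 (has a 0) -> no
Op 4: insert emu -> sets bits 4 5 -> bits=01011111
Op 5: query pig -> checks bit3=1, bit6=1 (all 1) -> maybe
Op 6: insert pig -> sets bits 3 6 -> bits=01011111
Op 7: insert bee -> sets bits 1 6 -> bits=01011111
Op 8: query bee -> checks bit1=1, bit6=1 (all 1) -> maybe
Op 9: insert koi -> sets bits 4 -> bits=01011111
Query results in order: no maybe maybe

Answer: no maybe maybe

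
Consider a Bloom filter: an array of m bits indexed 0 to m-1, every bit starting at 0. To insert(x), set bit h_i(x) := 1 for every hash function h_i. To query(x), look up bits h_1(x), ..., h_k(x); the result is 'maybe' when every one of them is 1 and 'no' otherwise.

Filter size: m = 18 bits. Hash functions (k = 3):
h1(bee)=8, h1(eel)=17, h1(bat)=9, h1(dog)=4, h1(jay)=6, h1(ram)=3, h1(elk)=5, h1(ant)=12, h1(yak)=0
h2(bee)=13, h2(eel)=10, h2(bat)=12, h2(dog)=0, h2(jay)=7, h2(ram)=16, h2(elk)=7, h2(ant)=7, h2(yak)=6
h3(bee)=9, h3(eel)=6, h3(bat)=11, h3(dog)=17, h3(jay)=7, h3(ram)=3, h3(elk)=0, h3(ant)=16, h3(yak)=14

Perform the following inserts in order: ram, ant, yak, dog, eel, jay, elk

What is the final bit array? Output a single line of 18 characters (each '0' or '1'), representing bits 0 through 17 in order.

Answer: 100111110010101011

Derivation:
Start: bits=000000000000000000
After insert 'ram': sets bits 3 16 -> bits=000100000000000010
After insert 'ant': sets bits 7 12 16 -> bits=000100010000100010
After insert 'yak': sets bits 0 6 14 -> bits=100100110000101010
After insert 'dog': sets bits 0 4 17 -> bits=100110110000101011
After insert 'eel': sets bits 6 10 17 -> bits=100110110010101011
After insert 'jay': sets bits 6 7 -> bits=100110110010101011
After insert 'elk': sets bits 0 5 7 -> bits=100111110010101011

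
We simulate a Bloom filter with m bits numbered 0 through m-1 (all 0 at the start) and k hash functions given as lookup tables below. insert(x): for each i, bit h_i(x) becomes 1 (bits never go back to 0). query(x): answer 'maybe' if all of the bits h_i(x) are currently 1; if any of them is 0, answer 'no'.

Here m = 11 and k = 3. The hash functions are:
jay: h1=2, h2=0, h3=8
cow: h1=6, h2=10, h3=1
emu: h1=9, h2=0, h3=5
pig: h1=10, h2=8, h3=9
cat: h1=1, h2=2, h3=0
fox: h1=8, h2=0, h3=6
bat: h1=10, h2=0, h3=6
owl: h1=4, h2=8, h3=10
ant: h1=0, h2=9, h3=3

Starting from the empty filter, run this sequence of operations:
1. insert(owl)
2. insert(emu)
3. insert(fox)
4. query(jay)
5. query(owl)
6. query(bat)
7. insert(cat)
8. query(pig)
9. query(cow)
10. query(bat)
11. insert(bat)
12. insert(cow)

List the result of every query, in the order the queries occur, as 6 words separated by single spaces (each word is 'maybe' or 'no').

Start: bits=00000000000
Op 1: insert owl -> sets bits 4 8 10 -> bits=00001000101
Op 2: insert emu -> sets bits 0 5 9 -> bits=10001100111
Op 3: insert fox -> sets bits 0 6 8 -> bits=10001110111
Op 4: query jay -> checks bit0=1, bit2=0, bit8=1 (has a 0) -> no
Op 5: query owl -> checks bit4=1, bit8=1, bit10=1 (all 1) -> maybe
Op 6: query bat -> checks bit0=1, bit6=1, bit10=1 (all 1) -> maybe
Op 7: insert cat -> sets bits 0 1 2 -> bits=11101110111
Op 8: query pig -> checks bit8=1, bit9=1, bit10=1 (all 1) -> maybe
Op 9: query cow -> checks bit1=1, bit6=1, bit10=1 (all 1) -> maybe
Op 10: query bat -> checks bit0=1, bit6=1, bit10=1 (all 1) -> maybe
Op 11: insert bat -> sets bits 0 6 10 -> bits=11101110111
Op 12: insert cow -> sets bits 1 6 10 -> bits=11101110111
Query results in order: no maybe maybe maybe maybe maybe

Answer: no maybe maybe maybe maybe maybe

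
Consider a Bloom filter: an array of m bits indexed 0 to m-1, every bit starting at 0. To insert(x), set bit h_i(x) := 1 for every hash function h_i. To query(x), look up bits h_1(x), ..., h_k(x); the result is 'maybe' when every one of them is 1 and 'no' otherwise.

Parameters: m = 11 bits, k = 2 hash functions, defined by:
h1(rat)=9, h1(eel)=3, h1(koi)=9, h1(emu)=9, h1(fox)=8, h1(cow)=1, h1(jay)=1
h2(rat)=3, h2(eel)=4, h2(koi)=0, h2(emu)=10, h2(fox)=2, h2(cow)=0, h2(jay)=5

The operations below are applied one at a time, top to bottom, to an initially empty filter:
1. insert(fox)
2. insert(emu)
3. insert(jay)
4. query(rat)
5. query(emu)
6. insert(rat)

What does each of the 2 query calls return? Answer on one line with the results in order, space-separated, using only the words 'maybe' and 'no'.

Start: bits=00000000000
Op 1: insert fox -> sets bits 2 8 -> bits=00100000100
Op 2: insert emu -> sets bits 9 10 -> bits=00100000111
Op 3: insert jay -> sets bits 1 5 -> bits=01100100111
Op 4: query rat -> checks bit3=0, bit9=1 (has a 0) -> no
Op 5: query emu -> checks bit9=1, bit10=1 (all 1) -> maybe
Op 6: insert rat -> sets bits 3 9 -> bits=01110100111
Query results in order: no maybe

Answer: no maybe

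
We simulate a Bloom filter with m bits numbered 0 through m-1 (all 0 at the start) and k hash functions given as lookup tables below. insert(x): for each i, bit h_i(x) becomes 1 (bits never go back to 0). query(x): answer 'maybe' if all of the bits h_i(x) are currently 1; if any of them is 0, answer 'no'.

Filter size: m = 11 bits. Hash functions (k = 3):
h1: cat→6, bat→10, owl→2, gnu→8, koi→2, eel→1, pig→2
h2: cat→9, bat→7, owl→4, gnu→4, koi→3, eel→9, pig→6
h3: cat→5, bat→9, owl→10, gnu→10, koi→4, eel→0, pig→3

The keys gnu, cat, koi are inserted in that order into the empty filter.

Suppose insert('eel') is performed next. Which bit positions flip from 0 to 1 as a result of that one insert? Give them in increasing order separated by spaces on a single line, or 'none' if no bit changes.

Answer: 0 1

Derivation:
Start: bits=00000000000
After insert 'gnu': sets bits 4 8 10 -> bits=00001000101
After insert 'cat': sets bits 5 6 9 -> bits=00001110111
After insert 'koi': sets bits 2 3 4 -> bits=00111110111
insert 'eel' would touch bits 0 1 9; currently bit0=0, bit1=0, bit9=1
Bits that are 0 among those (would change 0->1): 0 1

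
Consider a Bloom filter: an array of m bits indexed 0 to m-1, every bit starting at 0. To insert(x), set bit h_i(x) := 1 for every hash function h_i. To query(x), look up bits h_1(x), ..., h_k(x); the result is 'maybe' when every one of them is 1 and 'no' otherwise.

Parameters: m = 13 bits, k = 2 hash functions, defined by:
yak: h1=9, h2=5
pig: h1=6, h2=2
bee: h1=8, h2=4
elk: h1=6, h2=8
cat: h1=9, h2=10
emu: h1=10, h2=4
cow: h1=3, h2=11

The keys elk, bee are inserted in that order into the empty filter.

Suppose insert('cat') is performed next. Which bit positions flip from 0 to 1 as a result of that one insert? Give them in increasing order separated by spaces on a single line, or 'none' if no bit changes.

Start: bits=0000000000000
After insert 'elk': sets bits 6 8 -> bits=0000001010000
After insert 'bee': sets bits 4 8 -> bits=0000101010000
insert 'cat' would touch bits 9 10; currently bit9=0, bit10=0
Bits that are 0 among those (would change 0->1): 9 10

Answer: 9 10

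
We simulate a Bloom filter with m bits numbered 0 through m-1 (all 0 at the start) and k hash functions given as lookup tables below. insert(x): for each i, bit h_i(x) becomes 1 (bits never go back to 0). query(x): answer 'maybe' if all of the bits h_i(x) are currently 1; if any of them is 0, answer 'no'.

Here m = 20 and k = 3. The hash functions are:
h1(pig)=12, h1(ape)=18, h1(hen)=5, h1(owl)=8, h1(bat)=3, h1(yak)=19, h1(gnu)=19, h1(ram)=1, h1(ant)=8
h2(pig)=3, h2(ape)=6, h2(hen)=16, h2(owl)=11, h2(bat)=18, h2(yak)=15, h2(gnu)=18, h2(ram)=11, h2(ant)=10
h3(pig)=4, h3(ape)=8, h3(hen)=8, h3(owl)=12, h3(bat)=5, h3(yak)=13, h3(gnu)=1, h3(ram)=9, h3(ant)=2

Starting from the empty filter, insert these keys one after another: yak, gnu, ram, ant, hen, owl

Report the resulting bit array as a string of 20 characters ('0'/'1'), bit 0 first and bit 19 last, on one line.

Answer: 01100100111111011011

Derivation:
Start: bits=00000000000000000000
After insert 'yak': sets bits 13 15 19 -> bits=00000000000001010001
After insert 'gnu': sets bits 1 18 19 -> bits=01000000000001010011
After insert 'ram': sets bits 1 9 11 -> bits=01000000010101010011
After insert 'ant': sets bits 2 8 10 -> bits=01100000111101010011
After insert 'hen': sets bits 5 8 16 -> bits=01100100111101011011
After insert 'owl': sets bits 8 11 12 -> bits=01100100111111011011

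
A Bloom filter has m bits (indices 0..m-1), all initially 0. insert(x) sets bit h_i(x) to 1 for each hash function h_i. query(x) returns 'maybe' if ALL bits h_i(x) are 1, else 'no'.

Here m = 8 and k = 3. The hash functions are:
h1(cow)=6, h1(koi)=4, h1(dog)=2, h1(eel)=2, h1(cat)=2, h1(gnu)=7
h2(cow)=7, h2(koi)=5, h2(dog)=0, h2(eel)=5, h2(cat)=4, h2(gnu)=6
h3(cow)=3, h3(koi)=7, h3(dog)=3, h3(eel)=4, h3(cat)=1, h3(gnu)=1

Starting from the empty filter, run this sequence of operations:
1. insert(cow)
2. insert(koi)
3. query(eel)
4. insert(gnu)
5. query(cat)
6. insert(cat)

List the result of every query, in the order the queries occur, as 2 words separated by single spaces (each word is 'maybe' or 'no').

Answer: no no

Derivation:
Start: bits=00000000
Op 1: insert cow -> sets bits 3 6 7 -> bits=00010011
Op 2: insert koi -> sets bits 4 5 7 -> bits=00011111
Op 3: query eel -> checks bit2=0, bit4=1, bit5=1 (has a 0) -> no
Op 4: insert gnu -> sets bits 1 6 7 -> bits=01011111
Op 5: query cat -> checks bit1=1, bit2=0, bit4=1 (has a 0) -> no
Op 6: insert cat -> sets bits 1 2 4 -> bits=01111111
Query results in order: no no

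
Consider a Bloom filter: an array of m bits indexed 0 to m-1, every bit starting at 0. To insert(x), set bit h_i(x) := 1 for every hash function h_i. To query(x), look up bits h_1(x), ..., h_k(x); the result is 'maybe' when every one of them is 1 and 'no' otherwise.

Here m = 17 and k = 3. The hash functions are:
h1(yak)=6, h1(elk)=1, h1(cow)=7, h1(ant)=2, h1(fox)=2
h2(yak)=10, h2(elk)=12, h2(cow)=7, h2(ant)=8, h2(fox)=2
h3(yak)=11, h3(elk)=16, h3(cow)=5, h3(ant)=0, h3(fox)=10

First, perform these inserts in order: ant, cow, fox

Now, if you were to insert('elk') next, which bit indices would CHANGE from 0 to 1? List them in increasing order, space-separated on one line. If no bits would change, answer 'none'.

Start: bits=00000000000000000
After insert 'ant': sets bits 0 2 8 -> bits=10100000100000000
After insert 'cow': sets bits 5 7 -> bits=10100101100000000
After insert 'fox': sets bits 2 10 -> bits=10100101101000000
insert 'elk' would touch bits 1 12 16; currently bit1=0, bit12=0, bit16=0
Bits that are 0 among those (would change 0->1): 1 12 16

Answer: 1 12 16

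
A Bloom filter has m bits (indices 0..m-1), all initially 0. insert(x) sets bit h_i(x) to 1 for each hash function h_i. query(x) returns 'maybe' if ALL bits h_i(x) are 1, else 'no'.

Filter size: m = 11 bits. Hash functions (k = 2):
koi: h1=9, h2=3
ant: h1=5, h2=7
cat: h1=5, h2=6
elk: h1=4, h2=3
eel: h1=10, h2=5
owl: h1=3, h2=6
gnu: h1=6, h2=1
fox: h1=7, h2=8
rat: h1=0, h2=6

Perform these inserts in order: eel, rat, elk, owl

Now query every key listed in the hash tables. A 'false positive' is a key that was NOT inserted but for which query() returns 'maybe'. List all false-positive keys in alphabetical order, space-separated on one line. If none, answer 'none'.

Answer: cat

Derivation:
Start: bits=00000000000
After insert 'eel': sets bits 5 10 -> bits=00000100001
After insert 'rat': sets bits 0 6 -> bits=10000110001
After insert 'elk': sets bits 3 4 -> bits=10011110001
After insert 'owl': sets bits 3 6 -> bits=10011110001
Not inserted: ant cat fox gnu koi — query each against bits=10011110001:
query ant: checks bit5=1, bit7=0 (has a 0) -> no => not a false positive
query cat: checks bit5=1, bit6=1 (all 1) -> maybe => FALSE POSITIVE
query fox: checks bit7=0, bit8=0 (has a 0) -> no => not a false positive
query gnu: checks bit1=0, bit6=1 (has a 0) -> no => not a false positive
query koi: checks bit3=1, bit9=0 (has a 0) -> no => not a false positive
False positives (alphabetical): cat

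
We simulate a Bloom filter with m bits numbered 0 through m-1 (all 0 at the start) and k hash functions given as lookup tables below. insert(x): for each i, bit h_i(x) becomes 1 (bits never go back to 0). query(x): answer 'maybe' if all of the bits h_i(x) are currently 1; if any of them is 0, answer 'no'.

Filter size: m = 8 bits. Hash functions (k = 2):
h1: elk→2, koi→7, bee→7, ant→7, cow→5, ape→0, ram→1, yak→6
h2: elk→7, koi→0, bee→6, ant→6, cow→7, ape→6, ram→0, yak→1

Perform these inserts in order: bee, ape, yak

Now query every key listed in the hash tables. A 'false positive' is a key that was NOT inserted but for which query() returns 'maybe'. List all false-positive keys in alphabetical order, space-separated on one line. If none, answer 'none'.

Start: bits=00000000
After insert 'bee': sets bits 6 7 -> bits=00000011
After insert 'ape': sets bits 0 6 -> bits=10000011
After insert 'yak': sets bits 1 6 -> bits=11000011
Not inserted: ant cow elk koi ram — query each against bits=11000011:
query ant: checks bit6=1, bit7=1 (all 1) -> maybe => FALSE POSITIVE
query cow: checks bit5=0, bit7=1 (has a 0) -> no => not a false positive
query elk: checks bit2=0, bit7=1 (has a 0) -> no => not a false positive
query koi: checks bit0=1, bit7=1 (all 1) -> maybe => FALSE POSITIVE
query ram: checks bit0=1, bit1=1 (all 1) -> maybe => FALSE POSITIVE
False positives (alphabetical): ant koi ram

Answer: ant koi ram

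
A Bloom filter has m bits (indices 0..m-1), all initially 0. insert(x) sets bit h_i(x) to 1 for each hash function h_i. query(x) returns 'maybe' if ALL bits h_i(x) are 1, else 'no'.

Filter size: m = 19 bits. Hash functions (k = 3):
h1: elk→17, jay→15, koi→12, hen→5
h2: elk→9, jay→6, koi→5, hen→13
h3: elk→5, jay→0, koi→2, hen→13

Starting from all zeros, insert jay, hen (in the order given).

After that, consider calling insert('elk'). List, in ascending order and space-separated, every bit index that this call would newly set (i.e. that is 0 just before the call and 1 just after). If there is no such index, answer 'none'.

Start: bits=0000000000000000000
After insert 'jay': sets bits 0 6 15 -> bits=1000001000000001000
After insert 'hen': sets bits 5 13 -> bits=1000011000000101000
insert 'elk' would touch bits 5 9 17; currently bit5=1, bit9=0, bit17=0
Bits that are 0 among those (would change 0->1): 9 17

Answer: 9 17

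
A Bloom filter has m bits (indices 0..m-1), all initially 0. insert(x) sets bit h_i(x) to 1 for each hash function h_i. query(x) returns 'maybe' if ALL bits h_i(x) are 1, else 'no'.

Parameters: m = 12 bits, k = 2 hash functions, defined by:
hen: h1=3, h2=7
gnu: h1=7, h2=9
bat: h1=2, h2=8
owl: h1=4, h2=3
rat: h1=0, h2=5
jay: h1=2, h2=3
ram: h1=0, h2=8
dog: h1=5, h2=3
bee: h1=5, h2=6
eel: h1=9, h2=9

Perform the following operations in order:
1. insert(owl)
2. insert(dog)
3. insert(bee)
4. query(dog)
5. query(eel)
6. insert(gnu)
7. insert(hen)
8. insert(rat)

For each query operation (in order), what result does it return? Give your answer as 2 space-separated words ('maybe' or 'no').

Start: bits=000000000000
Op 1: insert owl -> sets bits 3 4 -> bits=000110000000
Op 2: insert dog -> sets bits 3 5 -> bits=000111000000
Op 3: insert bee -> sets bits 5 6 -> bits=000111100000
Op 4: query dog -> checks bit3=1, bit5=1 (all 1) -> maybe
Op 5: query eel -> checks bit9=0 (has a 0) -> no
Op 6: insert gnu -> sets bits 7 9 -> bits=000111110100
Op 7: insert hen -> sets bits 3 7 -> bits=000111110100
Op 8: insert rat -> sets bits 0 5 -> bits=100111110100
Query results in order: maybe no

Answer: maybe no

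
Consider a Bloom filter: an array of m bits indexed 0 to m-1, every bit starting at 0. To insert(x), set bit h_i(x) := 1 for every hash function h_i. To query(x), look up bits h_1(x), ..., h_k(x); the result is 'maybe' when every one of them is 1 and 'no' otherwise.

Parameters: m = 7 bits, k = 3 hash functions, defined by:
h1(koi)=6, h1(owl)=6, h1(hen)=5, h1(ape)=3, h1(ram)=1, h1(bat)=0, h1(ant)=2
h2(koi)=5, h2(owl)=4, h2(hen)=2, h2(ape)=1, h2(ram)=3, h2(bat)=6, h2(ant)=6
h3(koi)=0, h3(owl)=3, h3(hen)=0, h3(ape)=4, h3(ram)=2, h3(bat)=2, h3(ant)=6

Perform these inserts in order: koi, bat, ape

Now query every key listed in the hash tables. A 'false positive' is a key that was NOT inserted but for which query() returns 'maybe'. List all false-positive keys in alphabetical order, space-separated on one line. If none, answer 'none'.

Answer: ant hen owl ram

Derivation:
Start: bits=0000000
After insert 'koi': sets bits 0 5 6 -> bits=1000011
After insert 'bat': sets bits 0 2 6 -> bits=1010011
After insert 'ape': sets bits 1 3 4 -> bits=1111111
Not inserted: ant hen owl ram — query each against bits=1111111:
query ant: checks bit2=1, bit6=1 (all 1) -> maybe => FALSE POSITIVE
query hen: checks bit0=1, bit2=1, bit5=1 (all 1) -> maybe => FALSE POSITIVE
query owl: checks bit3=1, bit4=1, bit6=1 (all 1) -> maybe => FALSE POSITIVE
query ram: checks bit1=1, bit2=1, bit3=1 (all 1) -> maybe => FALSE POSITIVE
False positives (alphabetical): ant hen owl ram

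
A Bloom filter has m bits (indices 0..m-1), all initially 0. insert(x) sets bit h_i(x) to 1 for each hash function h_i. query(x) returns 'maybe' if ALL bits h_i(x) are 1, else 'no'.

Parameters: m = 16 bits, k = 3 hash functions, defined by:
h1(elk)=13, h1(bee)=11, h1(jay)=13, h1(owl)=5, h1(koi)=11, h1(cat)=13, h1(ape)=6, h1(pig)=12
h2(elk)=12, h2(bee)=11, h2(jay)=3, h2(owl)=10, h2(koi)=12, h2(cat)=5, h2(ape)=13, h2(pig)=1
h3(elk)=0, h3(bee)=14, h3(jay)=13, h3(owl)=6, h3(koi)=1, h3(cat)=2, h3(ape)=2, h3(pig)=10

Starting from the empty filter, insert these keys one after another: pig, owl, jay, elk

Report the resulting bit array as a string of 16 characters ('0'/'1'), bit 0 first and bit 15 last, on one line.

Start: bits=0000000000000000
After insert 'pig': sets bits 1 10 12 -> bits=0100000000101000
After insert 'owl': sets bits 5 6 10 -> bits=0100011000101000
After insert 'jay': sets bits 3 13 -> bits=0101011000101100
After insert 'elk': sets bits 0 12 13 -> bits=1101011000101100

Answer: 1101011000101100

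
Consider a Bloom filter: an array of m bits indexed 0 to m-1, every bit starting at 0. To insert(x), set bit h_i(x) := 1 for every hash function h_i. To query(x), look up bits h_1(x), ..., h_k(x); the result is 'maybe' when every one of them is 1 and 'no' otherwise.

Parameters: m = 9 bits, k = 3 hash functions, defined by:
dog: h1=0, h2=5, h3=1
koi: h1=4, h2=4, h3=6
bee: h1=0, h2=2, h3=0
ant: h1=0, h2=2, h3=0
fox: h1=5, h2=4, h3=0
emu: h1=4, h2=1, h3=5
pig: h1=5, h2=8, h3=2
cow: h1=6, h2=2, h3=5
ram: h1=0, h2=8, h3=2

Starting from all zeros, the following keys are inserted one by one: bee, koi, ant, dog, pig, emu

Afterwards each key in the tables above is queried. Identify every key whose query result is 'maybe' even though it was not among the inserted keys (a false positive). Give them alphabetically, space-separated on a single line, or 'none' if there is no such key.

Answer: cow fox ram

Derivation:
Start: bits=000000000
After insert 'bee': sets bits 0 2 -> bits=101000000
After insert 'koi': sets bits 4 6 -> bits=101010100
After insert 'ant': sets bits 0 2 -> bits=101010100
After insert 'dog': sets bits 0 1 5 -> bits=111011100
After insert 'pig': sets bits 2 5 8 -> bits=111011101
After insert 'emu': sets bits 1 4 5 -> bits=111011101
Not inserted: cow fox ram — query each against bits=111011101:
query cow: checks bit2=1, bit5=1, bit6=1 (all 1) -> maybe => FALSE POSITIVE
query fox: checks bit0=1, bit4=1, bit5=1 (all 1) -> maybe => FALSE POSITIVE
query ram: checks bit0=1, bit2=1, bit8=1 (all 1) -> maybe => FALSE POSITIVE
False positives (alphabetical): cow fox ram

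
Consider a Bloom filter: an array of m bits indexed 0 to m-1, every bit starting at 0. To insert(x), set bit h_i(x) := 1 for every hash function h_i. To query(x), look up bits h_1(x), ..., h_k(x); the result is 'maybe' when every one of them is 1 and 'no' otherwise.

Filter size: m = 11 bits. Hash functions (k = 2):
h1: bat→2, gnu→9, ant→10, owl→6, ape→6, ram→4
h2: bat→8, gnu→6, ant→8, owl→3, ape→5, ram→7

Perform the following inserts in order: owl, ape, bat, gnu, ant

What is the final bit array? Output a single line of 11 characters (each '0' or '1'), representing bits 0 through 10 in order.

Start: bits=00000000000
After insert 'owl': sets bits 3 6 -> bits=00010010000
After insert 'ape': sets bits 5 6 -> bits=00010110000
After insert 'bat': sets bits 2 8 -> bits=00110110100
After insert 'gnu': sets bits 6 9 -> bits=00110110110
After insert 'ant': sets bits 8 10 -> bits=00110110111

Answer: 00110110111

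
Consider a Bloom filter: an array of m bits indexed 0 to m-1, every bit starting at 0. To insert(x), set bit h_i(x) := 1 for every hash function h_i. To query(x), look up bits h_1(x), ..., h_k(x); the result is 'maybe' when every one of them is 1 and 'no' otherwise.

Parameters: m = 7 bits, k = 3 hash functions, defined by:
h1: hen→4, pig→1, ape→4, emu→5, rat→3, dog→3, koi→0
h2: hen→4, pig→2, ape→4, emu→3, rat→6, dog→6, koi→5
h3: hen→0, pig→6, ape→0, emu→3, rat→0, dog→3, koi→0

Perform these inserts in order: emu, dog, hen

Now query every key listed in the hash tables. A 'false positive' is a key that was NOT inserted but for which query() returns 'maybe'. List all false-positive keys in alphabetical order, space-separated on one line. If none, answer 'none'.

Start: bits=0000000
After insert 'emu': sets bits 3 5 -> bits=0001010
After insert 'dog': sets bits 3 6 -> bits=0001011
After insert 'hen': sets bits 0 4 -> bits=1001111
Not inserted: ape koi pig rat — query each against bits=1001111:
query ape: checks bit0=1, bit4=1 (all 1) -> maybe => FALSE POSITIVE
query koi: checks bit0=1, bit5=1 (all 1) -> maybe => FALSE POSITIVE
query pig: checks bit1=0, bit2=0, bit6=1 (has a 0) -> no => not a false positive
query rat: checks bit0=1, bit3=1, bit6=1 (all 1) -> maybe => FALSE POSITIVE
False positives (alphabetical): ape koi rat

Answer: ape koi rat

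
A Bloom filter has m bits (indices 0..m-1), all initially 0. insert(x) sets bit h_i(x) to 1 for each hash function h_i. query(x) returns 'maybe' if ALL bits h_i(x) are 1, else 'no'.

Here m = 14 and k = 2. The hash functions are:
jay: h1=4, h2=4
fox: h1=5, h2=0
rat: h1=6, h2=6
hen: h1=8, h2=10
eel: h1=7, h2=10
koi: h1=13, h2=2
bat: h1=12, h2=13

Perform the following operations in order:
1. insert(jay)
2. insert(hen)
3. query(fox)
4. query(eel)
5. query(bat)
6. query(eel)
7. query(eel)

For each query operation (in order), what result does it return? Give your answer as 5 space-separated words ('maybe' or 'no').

Answer: no no no no no

Derivation:
Start: bits=00000000000000
Op 1: insert jay -> sets bits 4 -> bits=00001000000000
Op 2: insert hen -> sets bits 8 10 -> bits=00001000101000
Op 3: query fox -> checks bit0=0, bit5=0 (has a 0) -> no
Op 4: query eel -> checks bit7=0, bit10=1 (has a 0) -> no
Op 5: query bat -> checks bit12=0, bit13=0 (has a 0) -> no
Op 6: query eel -> checks bit7=0, bit10=1 (has a 0) -> no
Op 7: query eel -> checks bit7=0, bit10=1 (has a 0) -> no
Query results in order: no no no no no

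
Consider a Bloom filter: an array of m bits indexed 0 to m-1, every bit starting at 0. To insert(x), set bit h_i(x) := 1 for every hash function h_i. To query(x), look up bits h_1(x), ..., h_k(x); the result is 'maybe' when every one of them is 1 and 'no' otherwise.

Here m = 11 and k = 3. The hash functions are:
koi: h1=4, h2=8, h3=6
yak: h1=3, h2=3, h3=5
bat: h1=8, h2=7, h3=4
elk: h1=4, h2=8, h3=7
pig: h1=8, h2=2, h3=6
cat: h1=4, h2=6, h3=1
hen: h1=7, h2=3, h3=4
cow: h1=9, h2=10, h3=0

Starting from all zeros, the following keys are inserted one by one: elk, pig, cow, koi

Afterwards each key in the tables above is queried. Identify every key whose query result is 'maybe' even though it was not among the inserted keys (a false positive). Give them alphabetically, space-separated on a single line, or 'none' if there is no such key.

Answer: bat

Derivation:
Start: bits=00000000000
After insert 'elk': sets bits 4 7 8 -> bits=00001001100
After insert 'pig': sets bits 2 6 8 -> bits=00101011100
After insert 'cow': sets bits 0 9 10 -> bits=10101011111
After insert 'koi': sets bits 4 6 8 -> bits=10101011111
Not inserted: bat cat hen yak — query each against bits=10101011111:
query bat: checks bit4=1, bit7=1, bit8=1 (all 1) -> maybe => FALSE POSITIVE
query cat: checks bit1=0, bit4=1, bit6=1 (has a 0) -> no => not a false positive
query hen: checks bit3=0, bit4=1, bit7=1 (has a 0) -> no => not a false positive
query yak: checks bit3=0, bit5=0 (has a 0) -> no => not a false positive
False positives (alphabetical): bat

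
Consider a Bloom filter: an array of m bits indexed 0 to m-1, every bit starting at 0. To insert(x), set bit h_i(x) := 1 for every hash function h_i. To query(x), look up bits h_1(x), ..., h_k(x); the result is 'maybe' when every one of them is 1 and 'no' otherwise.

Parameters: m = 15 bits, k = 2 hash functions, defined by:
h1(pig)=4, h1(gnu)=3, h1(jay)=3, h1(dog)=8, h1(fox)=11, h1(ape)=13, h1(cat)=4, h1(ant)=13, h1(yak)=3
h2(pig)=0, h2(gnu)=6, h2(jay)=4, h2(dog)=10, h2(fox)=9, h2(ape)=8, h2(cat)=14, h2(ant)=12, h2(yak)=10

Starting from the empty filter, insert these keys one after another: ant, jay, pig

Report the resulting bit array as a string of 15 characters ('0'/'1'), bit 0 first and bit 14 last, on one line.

Start: bits=000000000000000
After insert 'ant': sets bits 12 13 -> bits=000000000000110
After insert 'jay': sets bits 3 4 -> bits=000110000000110
After insert 'pig': sets bits 0 4 -> bits=100110000000110

Answer: 100110000000110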